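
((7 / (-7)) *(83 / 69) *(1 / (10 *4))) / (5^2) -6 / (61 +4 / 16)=-0.10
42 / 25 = 1.68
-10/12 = -5/6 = -0.83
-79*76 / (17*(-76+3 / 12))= 4.66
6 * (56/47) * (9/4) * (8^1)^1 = 6048/47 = 128.68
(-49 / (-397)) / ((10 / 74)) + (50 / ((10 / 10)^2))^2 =2500.91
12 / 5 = 2.40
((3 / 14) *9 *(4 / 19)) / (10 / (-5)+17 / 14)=-108 / 209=-0.52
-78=-78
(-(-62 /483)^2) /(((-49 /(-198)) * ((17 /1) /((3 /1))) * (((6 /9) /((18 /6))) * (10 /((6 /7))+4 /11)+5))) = -75350088 /49208607847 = -0.00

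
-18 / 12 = -3 / 2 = -1.50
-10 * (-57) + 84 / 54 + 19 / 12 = 20633 / 36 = 573.14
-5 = -5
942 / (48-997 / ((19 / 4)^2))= 170031 / 688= 247.14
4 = 4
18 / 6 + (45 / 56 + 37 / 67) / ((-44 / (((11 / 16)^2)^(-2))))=216180581 / 75532919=2.86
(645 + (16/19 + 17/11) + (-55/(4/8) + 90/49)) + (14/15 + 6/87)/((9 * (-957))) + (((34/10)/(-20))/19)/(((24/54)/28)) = 37578419111731/69762716100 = 538.66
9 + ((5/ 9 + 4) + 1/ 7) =863/ 63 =13.70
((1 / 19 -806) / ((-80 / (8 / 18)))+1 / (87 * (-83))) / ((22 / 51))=626573267 / 60367560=10.38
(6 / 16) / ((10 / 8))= 3 / 10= 0.30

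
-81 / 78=-27 / 26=-1.04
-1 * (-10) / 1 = 10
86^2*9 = 66564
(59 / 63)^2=3481 / 3969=0.88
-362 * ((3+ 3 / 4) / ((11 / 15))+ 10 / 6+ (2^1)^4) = -544267 / 66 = -8246.47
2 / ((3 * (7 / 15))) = 1.43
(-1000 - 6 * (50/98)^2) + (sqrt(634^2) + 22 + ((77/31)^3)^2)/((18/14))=-657776596148775/2130896338081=-308.69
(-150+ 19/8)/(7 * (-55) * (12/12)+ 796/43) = 50783/126072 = 0.40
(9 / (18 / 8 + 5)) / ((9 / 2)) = 8 / 29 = 0.28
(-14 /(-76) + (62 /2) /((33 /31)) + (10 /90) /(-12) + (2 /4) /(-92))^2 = 924945398797225 /1078091809344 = 857.95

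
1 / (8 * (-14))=-1 / 112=-0.01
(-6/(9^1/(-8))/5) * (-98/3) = -34.84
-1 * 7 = -7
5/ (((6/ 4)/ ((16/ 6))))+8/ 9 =88/ 9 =9.78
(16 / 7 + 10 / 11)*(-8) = -1968 / 77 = -25.56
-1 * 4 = -4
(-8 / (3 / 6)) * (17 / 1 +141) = -2528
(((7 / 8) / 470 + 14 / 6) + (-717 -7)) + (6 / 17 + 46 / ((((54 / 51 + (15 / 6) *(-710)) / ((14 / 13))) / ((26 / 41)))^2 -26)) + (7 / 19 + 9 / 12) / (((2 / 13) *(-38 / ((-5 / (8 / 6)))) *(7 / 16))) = -23179944147679078204951 / 32209036893423010320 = -719.67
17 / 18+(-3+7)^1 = 89 / 18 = 4.94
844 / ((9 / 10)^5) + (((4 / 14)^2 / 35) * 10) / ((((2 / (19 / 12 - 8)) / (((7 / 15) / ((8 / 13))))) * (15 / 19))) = 118154057921 / 82668600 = 1429.25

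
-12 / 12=-1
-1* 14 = -14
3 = 3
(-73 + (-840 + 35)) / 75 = -878 / 75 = -11.71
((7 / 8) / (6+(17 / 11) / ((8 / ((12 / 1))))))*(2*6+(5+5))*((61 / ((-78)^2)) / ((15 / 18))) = 847 / 30420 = 0.03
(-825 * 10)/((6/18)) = -24750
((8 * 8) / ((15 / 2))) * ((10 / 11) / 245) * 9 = 768 / 2695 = 0.28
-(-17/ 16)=17/ 16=1.06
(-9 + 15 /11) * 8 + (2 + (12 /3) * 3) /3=-1862 /33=-56.42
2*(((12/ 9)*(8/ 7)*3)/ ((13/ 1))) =64/ 91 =0.70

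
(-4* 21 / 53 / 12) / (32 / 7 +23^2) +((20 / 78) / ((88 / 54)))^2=396850871 / 16191927180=0.02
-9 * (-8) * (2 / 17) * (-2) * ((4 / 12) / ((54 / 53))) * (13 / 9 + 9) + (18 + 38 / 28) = -742801 / 19278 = -38.53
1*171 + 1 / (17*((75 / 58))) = 218083 / 1275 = 171.05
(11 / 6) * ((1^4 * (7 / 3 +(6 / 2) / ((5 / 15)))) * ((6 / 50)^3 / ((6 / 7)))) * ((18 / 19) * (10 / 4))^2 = 106029 / 451250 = 0.23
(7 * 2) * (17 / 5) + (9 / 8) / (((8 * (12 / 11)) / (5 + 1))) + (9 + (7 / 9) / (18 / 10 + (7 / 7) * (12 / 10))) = 995893 / 17280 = 57.63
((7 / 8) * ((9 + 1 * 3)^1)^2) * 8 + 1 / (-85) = 85679 / 85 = 1007.99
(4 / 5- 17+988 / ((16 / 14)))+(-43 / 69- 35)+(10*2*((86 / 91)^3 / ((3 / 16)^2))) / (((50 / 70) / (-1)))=31294381253 / 222841710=140.43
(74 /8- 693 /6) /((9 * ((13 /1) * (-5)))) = 0.18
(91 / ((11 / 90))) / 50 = 819 / 55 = 14.89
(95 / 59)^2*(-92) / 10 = -83030 / 3481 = -23.85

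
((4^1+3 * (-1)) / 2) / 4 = 1 / 8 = 0.12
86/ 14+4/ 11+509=39694/ 77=515.51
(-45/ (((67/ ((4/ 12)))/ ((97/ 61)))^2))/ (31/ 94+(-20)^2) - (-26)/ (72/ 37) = 302342975223479/ 22628592181404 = 13.36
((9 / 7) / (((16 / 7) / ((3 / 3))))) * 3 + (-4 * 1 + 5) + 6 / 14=349 / 112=3.12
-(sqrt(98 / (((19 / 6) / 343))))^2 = -201684 / 19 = -10614.95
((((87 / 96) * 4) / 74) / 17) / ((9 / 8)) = 29 / 11322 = 0.00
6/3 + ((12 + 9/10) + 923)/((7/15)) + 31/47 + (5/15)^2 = 1698997/846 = 2008.27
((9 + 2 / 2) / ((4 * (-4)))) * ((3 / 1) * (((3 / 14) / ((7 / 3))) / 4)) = -135 / 3136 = -0.04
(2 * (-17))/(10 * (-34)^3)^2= -1/4543542400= -0.00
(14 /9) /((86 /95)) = 665 /387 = 1.72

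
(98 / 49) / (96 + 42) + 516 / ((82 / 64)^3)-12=1109674205 / 4755549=233.34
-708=-708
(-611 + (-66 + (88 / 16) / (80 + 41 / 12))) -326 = -91267 / 91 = -1002.93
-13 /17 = -0.76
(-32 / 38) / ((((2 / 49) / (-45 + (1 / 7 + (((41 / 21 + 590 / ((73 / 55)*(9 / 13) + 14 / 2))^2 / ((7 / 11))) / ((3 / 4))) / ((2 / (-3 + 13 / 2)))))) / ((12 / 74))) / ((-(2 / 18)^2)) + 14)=-0.06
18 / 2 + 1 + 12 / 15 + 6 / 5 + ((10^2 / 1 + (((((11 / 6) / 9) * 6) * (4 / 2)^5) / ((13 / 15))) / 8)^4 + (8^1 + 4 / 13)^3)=288131609598028 / 2313441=124546772.36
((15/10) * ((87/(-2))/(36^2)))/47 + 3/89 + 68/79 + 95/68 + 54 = 182146621189/3235834944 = 56.29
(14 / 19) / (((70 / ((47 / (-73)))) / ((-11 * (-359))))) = -185603 / 6935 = -26.76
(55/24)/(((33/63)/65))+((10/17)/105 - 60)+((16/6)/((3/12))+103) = 321821/952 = 338.05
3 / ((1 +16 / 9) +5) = 27 / 70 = 0.39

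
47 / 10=4.70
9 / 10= 0.90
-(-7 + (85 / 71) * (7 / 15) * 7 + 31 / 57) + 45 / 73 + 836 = 247914404 / 295431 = 839.16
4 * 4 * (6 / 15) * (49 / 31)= 1568 / 155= 10.12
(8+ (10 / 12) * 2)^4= 707281 / 81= 8731.86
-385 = -385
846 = 846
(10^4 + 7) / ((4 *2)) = 10007 / 8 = 1250.88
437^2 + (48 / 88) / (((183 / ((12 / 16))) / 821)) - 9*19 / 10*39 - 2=638462993 / 3355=190301.94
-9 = -9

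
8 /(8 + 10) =4 /9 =0.44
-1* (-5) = 5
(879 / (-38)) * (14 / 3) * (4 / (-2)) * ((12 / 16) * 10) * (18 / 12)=92295 / 38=2428.82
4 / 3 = 1.33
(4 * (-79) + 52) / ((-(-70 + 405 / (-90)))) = -528 / 149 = -3.54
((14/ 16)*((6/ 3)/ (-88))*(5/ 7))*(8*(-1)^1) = 5/ 44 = 0.11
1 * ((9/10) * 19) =171/10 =17.10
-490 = -490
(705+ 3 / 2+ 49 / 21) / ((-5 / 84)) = -59542 / 5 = -11908.40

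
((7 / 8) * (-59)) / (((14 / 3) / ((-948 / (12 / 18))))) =125847 / 8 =15730.88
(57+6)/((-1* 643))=-63/643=-0.10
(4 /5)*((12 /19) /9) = 16 /285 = 0.06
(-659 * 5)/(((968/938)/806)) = -622778065/242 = -2573463.08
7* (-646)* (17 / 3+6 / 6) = -90440 / 3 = -30146.67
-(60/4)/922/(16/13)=-195/14752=-0.01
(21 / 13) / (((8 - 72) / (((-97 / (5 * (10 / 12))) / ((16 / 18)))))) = 54999 / 83200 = 0.66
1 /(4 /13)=13 /4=3.25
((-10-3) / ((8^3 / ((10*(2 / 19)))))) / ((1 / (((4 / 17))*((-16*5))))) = 325 / 646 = 0.50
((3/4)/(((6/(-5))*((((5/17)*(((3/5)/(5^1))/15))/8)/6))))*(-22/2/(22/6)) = 38250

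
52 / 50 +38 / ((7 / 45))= 42932 / 175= 245.33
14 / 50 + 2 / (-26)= 66 / 325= 0.20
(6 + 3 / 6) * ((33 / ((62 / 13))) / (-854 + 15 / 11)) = -61347 / 1162996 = -0.05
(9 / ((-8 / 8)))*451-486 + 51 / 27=-40888 / 9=-4543.11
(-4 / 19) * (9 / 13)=-36 / 247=-0.15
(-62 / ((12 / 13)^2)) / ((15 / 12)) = -5239 / 90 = -58.21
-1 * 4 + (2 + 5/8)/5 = -139/40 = -3.48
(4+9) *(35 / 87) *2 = 910 / 87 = 10.46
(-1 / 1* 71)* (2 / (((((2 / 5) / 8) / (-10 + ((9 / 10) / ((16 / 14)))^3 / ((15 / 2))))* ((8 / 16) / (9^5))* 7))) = 53314292267829 / 112000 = 476020466.68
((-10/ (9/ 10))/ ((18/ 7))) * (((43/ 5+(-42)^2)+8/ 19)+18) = -11910290/ 1539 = -7738.98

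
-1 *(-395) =395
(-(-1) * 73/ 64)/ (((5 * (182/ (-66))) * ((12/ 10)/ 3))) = -2409/ 11648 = -0.21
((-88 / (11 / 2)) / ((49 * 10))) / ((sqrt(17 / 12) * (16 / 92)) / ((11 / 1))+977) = -1500883032 / 44907358352675+4048 * sqrt(51) / 44907358352675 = -0.00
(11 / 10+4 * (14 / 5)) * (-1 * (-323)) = 39729 / 10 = 3972.90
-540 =-540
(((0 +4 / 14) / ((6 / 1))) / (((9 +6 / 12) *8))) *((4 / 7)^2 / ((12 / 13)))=13 / 58653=0.00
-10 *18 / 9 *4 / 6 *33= -440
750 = 750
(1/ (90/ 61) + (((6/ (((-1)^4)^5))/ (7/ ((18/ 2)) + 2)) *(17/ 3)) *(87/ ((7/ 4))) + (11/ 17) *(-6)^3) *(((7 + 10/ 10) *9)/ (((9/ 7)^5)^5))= 19263280543311583300433393692/ 305106644769037350227355825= 63.14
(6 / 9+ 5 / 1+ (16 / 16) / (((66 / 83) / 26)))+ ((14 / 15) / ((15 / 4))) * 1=95566 / 2475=38.61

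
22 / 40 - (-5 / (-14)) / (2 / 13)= -62 / 35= -1.77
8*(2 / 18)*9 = 8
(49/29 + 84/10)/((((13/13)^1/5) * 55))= 133/145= 0.92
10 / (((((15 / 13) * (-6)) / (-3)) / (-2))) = -26 / 3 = -8.67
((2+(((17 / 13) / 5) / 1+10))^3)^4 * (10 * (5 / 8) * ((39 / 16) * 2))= 197070269941683298712479654229040723 / 560050123136562500000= 351879701120304.42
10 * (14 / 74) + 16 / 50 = 2046 / 925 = 2.21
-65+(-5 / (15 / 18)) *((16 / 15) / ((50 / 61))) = -9101 / 125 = -72.81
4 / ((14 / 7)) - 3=-1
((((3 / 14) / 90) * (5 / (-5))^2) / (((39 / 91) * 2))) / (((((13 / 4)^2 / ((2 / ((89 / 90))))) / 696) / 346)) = 1926528 / 15041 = 128.09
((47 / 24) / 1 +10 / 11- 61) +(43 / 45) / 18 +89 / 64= -16163129 / 285120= -56.69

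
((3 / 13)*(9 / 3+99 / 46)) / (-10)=-711 / 5980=-0.12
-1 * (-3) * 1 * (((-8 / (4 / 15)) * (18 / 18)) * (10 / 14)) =-450 / 7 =-64.29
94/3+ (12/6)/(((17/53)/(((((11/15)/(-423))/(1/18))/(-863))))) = 324084722/10343055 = 31.33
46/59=0.78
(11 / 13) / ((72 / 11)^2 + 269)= 1331 / 490529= 0.00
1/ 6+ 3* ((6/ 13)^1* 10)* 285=307813/ 78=3946.32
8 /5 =1.60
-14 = -14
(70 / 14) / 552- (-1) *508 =280421 / 552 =508.01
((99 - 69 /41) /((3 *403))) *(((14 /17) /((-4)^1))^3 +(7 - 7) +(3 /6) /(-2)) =-6762385 /324709996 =-0.02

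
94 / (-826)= -0.11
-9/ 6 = -1.50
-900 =-900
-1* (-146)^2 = -21316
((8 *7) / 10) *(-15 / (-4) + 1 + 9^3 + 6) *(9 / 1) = 186417 / 5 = 37283.40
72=72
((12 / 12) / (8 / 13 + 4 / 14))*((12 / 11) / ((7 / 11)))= 78 / 41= 1.90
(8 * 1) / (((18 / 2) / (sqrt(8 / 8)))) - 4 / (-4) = 17 / 9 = 1.89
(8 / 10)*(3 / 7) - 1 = -23 / 35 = -0.66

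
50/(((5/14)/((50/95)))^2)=39200/361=108.59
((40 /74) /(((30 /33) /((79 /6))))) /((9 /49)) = 42581 /999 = 42.62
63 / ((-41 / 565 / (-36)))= 1281420 / 41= 31254.15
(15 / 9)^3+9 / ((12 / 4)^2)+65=1907 / 27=70.63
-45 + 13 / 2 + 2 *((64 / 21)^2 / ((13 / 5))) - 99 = -1494655 / 11466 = -130.36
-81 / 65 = -1.25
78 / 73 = 1.07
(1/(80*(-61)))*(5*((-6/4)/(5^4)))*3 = 9/1220000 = 0.00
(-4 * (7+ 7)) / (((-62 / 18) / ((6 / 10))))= 1512 / 155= 9.75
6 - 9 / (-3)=9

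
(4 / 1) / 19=4 / 19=0.21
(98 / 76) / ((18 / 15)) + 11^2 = 27833 / 228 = 122.07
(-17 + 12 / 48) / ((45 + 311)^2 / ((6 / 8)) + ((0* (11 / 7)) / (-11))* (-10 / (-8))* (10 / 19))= -201 / 2027776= -0.00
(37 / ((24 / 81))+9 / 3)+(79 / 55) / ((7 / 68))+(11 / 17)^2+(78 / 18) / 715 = 142.25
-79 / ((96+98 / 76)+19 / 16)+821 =24554261 / 29937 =820.20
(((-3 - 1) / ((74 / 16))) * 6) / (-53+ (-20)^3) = 192 / 297961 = 0.00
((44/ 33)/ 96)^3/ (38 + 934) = 1/ 362797056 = 0.00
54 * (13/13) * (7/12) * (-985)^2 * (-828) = -25305408450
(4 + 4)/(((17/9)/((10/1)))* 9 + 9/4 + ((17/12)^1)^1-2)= 240/101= 2.38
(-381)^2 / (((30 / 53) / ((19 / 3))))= 16241903 / 10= 1624190.30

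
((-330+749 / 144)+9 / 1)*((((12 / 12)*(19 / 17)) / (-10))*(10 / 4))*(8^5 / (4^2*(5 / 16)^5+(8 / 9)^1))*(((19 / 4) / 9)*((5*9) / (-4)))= -10125836288000 / 552413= -18330191.88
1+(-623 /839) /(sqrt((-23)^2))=18674 /19297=0.97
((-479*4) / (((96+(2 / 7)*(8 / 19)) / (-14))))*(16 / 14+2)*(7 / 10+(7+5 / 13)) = 736516627 / 103870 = 7090.75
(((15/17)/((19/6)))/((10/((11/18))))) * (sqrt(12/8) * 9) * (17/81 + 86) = 76813 * sqrt(6)/11628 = 16.18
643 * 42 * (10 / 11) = 270060 / 11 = 24550.91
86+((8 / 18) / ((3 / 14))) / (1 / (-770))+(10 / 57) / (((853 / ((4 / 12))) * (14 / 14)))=-661213156 / 437589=-1511.04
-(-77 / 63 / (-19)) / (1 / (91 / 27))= -1001 / 4617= -0.22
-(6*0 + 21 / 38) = -21 / 38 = -0.55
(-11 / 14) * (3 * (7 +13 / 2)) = -891 / 28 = -31.82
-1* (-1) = 1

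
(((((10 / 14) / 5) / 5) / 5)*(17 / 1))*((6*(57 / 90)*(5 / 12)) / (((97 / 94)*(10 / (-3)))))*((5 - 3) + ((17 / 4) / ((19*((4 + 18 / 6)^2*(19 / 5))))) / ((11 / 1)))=-1243816883 / 13907278000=-0.09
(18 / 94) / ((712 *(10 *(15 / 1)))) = 3 / 1673200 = 0.00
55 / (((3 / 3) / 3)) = 165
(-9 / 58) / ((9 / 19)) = -0.33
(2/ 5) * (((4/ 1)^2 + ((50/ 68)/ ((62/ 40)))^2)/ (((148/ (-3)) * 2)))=-3379623/ 51379865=-0.07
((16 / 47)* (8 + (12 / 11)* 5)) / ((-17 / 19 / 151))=-6793792 / 8789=-772.99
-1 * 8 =-8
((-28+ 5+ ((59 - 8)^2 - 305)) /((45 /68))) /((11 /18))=309128 /55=5620.51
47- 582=-535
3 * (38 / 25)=114 / 25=4.56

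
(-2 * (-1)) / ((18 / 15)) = 5 / 3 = 1.67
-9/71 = -0.13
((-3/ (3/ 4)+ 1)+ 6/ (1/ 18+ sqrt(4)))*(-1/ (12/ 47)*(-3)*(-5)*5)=23.82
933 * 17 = 15861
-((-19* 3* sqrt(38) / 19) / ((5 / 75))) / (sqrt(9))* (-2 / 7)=-30* sqrt(38) / 7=-26.42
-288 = -288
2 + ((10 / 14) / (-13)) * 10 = 132 / 91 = 1.45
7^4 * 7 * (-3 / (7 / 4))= -28812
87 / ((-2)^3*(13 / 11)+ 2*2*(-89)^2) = 319 / 116140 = 0.00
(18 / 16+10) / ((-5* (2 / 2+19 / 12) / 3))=-801 / 310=-2.58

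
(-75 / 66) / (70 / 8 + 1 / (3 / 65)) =-30 / 803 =-0.04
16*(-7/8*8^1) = -112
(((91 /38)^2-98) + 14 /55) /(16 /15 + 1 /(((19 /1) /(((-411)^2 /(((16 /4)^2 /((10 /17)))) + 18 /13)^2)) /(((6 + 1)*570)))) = -8565721685976 /754341636221547042757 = -0.00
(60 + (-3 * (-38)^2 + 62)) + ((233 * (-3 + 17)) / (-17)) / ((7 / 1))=-72036 / 17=-4237.41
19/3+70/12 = 12.17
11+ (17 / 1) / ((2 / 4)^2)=79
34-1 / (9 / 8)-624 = -590.89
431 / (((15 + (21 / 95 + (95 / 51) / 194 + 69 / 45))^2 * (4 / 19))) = 8038580853029 / 1103476716225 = 7.28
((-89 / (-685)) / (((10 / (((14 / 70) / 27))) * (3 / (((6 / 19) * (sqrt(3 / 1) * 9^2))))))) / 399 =0.00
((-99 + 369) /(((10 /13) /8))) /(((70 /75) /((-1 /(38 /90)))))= -947700 /133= -7125.56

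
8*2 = 16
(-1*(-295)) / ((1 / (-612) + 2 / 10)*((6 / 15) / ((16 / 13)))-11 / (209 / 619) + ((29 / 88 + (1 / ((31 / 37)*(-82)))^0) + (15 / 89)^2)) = -59776396812000 / 6313304910001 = -9.47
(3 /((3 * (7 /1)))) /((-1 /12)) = -12 /7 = -1.71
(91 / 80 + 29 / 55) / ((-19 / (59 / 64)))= -0.08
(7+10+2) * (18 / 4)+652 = 737.50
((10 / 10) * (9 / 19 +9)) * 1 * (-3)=-540 / 19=-28.42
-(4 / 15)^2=-16 / 225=-0.07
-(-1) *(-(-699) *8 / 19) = 5592 / 19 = 294.32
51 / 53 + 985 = 52256 / 53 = 985.96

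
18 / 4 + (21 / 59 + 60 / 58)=20157 / 3422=5.89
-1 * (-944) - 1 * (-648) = 1592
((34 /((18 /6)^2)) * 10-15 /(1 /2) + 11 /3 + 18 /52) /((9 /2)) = 2759 /1053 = 2.62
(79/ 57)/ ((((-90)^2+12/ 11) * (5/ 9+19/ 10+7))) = 55/ 3039772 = 0.00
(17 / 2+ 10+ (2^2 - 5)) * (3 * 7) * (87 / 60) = 532.88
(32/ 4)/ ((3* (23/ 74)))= 8.58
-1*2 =-2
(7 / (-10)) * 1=-7 / 10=-0.70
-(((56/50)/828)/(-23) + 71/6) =-2816911/238050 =-11.83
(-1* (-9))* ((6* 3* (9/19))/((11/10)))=14580/209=69.76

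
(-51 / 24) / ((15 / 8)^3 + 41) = -1088 / 24367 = -0.04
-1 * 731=-731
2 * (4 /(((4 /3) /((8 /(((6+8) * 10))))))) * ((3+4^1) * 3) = 36 /5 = 7.20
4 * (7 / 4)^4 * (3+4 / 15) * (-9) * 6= -1058841 / 160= -6617.76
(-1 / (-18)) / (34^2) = 1 / 20808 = 0.00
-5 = -5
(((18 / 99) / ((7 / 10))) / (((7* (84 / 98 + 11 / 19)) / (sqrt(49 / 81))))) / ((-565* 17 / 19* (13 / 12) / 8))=-46208 / 157404819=-0.00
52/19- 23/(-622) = 32781/11818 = 2.77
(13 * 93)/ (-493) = -2.45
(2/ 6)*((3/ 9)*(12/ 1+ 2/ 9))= 110/ 81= 1.36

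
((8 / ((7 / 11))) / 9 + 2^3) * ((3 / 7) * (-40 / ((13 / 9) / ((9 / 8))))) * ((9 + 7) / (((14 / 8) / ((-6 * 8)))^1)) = 245514240 / 4459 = 55060.38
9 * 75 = 675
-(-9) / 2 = 9 / 2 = 4.50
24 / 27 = 8 / 9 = 0.89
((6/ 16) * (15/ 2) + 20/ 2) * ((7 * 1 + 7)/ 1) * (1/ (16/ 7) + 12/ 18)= 76055/ 384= 198.06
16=16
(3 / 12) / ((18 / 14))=7 / 36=0.19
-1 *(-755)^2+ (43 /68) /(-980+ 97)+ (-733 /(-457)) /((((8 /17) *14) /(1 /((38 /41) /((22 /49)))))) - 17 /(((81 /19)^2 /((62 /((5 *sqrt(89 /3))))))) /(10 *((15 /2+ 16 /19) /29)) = -407743778016241847 /715308735344 - 209652194 *sqrt(267) /4627637325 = -570025.62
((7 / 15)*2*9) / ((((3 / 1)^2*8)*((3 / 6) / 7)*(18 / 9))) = 49 / 60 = 0.82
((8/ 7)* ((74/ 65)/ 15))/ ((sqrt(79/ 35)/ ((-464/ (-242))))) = 137344* sqrt(2765)/ 65240175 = 0.11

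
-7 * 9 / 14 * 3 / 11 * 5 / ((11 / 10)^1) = -675 / 121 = -5.58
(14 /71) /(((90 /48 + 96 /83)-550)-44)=-9296 /27860613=-0.00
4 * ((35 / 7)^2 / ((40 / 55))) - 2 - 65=141 / 2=70.50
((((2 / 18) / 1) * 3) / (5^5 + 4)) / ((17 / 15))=5 / 53193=0.00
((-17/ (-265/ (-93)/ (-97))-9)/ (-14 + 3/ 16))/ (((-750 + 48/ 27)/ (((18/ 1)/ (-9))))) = -21739968/ 197188355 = -0.11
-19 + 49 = 30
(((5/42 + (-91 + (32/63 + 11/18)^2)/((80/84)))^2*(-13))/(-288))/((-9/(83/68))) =-119890582799/2210955264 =-54.23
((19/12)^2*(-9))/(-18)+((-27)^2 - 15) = 205993/288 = 715.25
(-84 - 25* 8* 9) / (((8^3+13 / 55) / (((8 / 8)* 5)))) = -172700 / 9391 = -18.39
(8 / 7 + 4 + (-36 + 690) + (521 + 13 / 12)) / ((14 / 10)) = 496115 / 588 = 843.73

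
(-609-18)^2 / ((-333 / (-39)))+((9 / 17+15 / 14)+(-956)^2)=8453581555 / 8806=959979.74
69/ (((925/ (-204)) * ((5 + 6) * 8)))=-3519/ 20350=-0.17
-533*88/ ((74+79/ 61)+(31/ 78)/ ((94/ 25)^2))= -622.70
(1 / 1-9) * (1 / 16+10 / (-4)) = 39 / 2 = 19.50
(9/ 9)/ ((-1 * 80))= -1/ 80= -0.01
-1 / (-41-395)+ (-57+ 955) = 391529 / 436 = 898.00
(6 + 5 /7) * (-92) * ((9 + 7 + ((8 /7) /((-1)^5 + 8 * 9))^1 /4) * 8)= -275144768 /3479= -79087.31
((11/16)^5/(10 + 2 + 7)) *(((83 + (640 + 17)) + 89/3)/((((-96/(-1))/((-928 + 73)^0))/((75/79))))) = 9296668975/151095607296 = 0.06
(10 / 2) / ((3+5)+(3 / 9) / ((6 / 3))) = 30 / 49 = 0.61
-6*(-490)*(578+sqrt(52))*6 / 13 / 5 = 158817.29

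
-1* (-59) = 59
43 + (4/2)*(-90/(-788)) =8516/197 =43.23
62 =62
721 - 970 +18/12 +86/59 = -29033/118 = -246.04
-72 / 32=-9 / 4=-2.25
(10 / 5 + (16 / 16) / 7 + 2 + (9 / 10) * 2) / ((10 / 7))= 4.16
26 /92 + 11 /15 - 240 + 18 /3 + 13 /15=-53387 /230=-232.12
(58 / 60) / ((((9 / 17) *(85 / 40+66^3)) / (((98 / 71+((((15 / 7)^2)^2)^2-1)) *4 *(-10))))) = -106412558000576 / 941385863786935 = -0.11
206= 206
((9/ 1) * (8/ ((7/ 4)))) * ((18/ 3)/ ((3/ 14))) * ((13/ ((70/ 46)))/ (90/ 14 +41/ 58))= 19977984/ 14485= 1379.22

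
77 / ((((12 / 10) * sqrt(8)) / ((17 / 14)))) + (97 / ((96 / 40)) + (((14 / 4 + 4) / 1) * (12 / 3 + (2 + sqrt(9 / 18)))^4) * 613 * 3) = 289974455 * sqrt(2) / 48 + 464835805 / 24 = 27911612.85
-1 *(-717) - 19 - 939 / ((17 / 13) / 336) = -4089686 / 17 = -240569.76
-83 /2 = -41.50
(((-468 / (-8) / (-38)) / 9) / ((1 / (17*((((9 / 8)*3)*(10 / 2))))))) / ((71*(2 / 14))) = -208845 / 43168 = -4.84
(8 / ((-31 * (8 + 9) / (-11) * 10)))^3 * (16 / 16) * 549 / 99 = 472384 / 18295397875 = 0.00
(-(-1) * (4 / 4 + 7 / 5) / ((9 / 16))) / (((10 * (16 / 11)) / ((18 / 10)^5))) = 433026 / 78125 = 5.54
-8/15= -0.53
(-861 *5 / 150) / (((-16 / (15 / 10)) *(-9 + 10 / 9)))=-7749 / 22720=-0.34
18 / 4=4.50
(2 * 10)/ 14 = 10/ 7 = 1.43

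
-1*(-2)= 2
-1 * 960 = -960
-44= -44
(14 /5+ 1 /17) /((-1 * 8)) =-243 /680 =-0.36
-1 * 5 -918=-923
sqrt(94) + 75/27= 25/9 + sqrt(94)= 12.47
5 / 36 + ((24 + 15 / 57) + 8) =22163 / 684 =32.40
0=0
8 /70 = 4 /35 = 0.11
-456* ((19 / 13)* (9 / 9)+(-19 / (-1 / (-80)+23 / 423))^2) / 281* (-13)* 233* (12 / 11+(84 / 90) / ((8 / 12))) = 78227681135053643736 / 79147666895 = 988376337.60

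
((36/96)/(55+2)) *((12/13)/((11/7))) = 21/5434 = 0.00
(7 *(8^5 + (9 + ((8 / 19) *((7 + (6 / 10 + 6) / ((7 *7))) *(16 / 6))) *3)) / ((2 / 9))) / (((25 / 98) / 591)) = 299213807949 / 125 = 2393710463.59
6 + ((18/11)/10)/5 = 1659/275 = 6.03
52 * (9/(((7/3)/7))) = 1404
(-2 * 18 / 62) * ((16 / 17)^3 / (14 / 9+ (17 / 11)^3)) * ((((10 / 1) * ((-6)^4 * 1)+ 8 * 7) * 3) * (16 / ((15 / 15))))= -551787420450816 / 9572395853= -57643.61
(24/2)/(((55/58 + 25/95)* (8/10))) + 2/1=1280/89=14.38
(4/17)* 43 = 172/17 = 10.12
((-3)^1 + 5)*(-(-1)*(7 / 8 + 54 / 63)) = 97 / 28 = 3.46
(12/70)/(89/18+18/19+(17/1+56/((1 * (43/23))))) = 88236/27200005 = 0.00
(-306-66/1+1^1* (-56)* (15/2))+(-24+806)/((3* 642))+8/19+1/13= -188170886/237861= -791.10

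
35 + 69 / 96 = 1143 / 32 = 35.72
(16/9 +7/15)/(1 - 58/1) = -101/2565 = -0.04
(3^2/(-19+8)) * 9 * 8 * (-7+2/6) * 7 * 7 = 211680/11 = 19243.64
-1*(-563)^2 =-316969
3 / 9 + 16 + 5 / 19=16.60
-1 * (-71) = 71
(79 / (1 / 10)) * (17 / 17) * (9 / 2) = 3555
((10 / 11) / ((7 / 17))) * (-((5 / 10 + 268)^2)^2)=-7068317813685 / 616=-11474541905.33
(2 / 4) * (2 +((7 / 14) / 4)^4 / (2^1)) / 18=0.06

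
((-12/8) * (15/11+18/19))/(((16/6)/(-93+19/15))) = 124614/1045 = 119.25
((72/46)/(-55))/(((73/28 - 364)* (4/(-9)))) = -756/4266845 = -0.00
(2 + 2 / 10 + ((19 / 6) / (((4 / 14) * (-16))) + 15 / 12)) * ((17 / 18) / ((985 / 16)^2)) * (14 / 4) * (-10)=-629986 / 26196075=-0.02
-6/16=-3/8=-0.38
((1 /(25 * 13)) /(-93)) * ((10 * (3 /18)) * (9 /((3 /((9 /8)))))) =-0.00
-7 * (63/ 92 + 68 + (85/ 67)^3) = -495.09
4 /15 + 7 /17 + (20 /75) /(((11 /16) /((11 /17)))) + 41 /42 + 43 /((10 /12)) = 38203 /714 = 53.51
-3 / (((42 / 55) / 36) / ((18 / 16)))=-4455 / 28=-159.11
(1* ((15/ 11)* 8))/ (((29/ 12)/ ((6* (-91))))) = -786240/ 319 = -2464.70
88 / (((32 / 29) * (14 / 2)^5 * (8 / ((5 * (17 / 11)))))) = 2465 / 537824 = 0.00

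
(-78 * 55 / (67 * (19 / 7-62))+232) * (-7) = -9073106 / 5561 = -1631.56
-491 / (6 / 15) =-2455 / 2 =-1227.50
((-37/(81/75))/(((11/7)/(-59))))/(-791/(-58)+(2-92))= -22157450/1315413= -16.84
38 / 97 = 0.39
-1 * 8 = -8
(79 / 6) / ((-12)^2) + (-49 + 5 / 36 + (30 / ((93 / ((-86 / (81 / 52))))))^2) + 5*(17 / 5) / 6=54727814453 / 201763872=271.25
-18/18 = -1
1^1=1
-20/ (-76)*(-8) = -40/ 19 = -2.11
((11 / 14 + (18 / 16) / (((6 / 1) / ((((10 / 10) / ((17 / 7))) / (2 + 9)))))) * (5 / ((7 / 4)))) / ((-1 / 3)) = -249045 / 36652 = -6.79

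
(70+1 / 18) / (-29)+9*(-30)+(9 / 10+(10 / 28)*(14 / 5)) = -353023 / 1305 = -270.52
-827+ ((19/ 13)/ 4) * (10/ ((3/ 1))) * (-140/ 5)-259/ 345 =-3865412/ 4485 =-861.85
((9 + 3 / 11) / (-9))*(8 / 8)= -34 / 33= -1.03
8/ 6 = 4/ 3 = 1.33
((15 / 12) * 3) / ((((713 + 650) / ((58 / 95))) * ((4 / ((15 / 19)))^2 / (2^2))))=675 / 2578984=0.00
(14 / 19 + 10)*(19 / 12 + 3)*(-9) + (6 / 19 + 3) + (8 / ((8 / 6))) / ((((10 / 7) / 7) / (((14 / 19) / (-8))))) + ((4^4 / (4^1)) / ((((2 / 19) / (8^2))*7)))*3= 43183197 / 2660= 16234.28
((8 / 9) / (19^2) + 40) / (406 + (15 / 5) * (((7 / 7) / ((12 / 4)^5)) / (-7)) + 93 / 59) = 241545528 / 2461043495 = 0.10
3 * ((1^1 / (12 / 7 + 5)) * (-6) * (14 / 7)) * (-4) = 1008 / 47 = 21.45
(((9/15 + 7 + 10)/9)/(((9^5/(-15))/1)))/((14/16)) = -704/1240029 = -0.00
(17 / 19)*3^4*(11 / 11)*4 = 5508 / 19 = 289.89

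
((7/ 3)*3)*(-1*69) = -483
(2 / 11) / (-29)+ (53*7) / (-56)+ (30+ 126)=381189 / 2552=149.37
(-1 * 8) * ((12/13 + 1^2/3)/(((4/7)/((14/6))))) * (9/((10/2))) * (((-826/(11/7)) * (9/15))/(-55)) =-83295492/196625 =-423.63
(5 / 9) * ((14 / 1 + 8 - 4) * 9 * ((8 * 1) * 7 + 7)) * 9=51030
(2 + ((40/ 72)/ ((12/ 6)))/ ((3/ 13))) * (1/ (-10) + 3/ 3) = 173/ 60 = 2.88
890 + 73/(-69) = 61337/69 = 888.94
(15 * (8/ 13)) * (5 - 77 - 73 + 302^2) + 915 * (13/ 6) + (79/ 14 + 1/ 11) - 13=843362369/ 1001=842519.85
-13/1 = -13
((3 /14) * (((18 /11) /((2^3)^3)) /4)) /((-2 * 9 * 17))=-3 /5361664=-0.00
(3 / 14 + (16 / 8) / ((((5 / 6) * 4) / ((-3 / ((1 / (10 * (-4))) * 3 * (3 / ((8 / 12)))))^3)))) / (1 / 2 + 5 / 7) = 1434329 / 4131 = 347.21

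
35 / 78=0.45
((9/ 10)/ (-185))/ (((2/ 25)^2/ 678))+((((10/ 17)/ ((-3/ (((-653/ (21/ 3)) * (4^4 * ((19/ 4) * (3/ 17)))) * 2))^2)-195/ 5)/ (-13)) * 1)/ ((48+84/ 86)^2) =-497522782700946049/ 128393980424073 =-3874.97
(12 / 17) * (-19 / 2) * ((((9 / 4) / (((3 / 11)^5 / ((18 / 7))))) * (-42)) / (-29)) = -18359814 / 493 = -37241.00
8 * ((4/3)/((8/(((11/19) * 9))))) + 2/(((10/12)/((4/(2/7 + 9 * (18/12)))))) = 7.64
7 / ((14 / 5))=5 / 2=2.50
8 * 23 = 184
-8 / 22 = -4 / 11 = -0.36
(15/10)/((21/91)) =13/2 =6.50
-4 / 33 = -0.12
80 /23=3.48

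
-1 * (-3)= 3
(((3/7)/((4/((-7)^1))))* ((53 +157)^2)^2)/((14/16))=-1666980000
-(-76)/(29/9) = 684/29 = 23.59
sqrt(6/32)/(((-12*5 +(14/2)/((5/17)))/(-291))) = 1455*sqrt(3)/724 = 3.48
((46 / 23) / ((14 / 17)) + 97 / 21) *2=14.10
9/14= 0.64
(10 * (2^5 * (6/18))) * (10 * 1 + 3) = 4160/3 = 1386.67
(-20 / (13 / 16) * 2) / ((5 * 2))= -4.92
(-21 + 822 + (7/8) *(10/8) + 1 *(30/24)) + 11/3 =77473/96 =807.01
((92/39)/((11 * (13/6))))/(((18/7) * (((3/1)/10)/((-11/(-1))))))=6440/4563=1.41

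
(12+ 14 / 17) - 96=-1414 / 17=-83.18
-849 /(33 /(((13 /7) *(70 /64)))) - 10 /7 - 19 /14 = -135629 /2464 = -55.04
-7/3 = -2.33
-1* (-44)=44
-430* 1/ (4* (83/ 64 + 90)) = -6880/ 5843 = -1.18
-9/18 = -1/2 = -0.50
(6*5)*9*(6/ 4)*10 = 4050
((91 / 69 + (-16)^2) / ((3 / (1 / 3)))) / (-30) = -3551 / 3726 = -0.95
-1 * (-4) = 4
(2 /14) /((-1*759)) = -1 /5313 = -0.00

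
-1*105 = -105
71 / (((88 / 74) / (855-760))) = 249565 / 44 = 5671.93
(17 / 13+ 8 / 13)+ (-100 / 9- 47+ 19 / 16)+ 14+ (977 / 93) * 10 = 3717137 / 58032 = 64.05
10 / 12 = 5 / 6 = 0.83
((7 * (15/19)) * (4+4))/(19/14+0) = 11760/361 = 32.58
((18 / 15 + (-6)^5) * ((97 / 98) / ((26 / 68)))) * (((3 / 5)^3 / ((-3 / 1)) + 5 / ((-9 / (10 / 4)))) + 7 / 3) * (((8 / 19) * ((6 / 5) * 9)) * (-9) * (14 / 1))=220083244128 / 21875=10060948.30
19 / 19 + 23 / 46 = 3 / 2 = 1.50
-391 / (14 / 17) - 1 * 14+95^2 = 8536.21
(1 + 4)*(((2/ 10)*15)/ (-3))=-5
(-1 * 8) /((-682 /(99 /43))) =36 /1333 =0.03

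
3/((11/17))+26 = 337/11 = 30.64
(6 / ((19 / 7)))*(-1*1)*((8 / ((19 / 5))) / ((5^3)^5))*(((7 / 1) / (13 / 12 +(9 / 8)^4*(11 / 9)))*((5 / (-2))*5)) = 14450688 / 3293508056640625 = 0.00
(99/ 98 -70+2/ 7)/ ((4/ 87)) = -585771/ 392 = -1494.31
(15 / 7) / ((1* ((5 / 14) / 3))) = 18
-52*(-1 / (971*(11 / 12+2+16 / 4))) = 624 / 80593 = 0.01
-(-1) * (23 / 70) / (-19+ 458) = 23 / 30730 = 0.00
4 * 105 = 420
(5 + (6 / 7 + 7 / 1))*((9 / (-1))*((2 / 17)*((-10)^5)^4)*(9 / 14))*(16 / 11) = -11664000000000000000000000 / 9163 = -1272945541853104878314.96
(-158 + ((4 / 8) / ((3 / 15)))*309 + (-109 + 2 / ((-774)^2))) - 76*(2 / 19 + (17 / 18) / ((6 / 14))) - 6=324.02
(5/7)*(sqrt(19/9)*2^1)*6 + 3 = 3 + 20*sqrt(19)/7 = 15.45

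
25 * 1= 25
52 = 52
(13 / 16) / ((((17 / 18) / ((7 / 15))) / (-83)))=-22659 / 680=-33.32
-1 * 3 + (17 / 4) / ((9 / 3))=-1.58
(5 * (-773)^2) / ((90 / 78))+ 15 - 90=7767652 / 3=2589217.33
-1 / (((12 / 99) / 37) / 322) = -196581 / 2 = -98290.50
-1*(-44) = 44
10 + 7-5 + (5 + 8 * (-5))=-23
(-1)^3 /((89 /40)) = -40 /89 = -0.45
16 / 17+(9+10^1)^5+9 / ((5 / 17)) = 210471096 / 85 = 2476130.54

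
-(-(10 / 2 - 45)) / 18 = -20 / 9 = -2.22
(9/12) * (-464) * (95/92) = -359.35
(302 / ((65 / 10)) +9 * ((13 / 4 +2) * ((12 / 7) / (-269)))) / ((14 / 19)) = 3067037 / 48958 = 62.65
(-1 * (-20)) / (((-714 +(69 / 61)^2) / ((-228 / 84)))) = 0.08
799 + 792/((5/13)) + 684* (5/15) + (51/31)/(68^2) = 130114207/42160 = 3086.20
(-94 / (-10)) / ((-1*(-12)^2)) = -47 / 720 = -0.07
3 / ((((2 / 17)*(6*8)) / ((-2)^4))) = 8.50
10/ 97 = 0.10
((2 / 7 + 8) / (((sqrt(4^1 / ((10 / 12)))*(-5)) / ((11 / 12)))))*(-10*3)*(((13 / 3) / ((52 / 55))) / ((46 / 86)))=754435*sqrt(30) / 23184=178.24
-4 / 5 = -0.80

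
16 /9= 1.78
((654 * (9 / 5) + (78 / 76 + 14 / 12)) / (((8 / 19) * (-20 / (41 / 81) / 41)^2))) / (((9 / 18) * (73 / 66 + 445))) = 10447960244117 / 772702092000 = 13.52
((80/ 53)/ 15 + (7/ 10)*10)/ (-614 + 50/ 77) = -86933/ 7509252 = -0.01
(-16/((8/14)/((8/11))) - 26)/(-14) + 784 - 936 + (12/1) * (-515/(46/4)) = -1215047/1771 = -686.08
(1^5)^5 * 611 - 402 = 209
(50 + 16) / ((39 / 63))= 1386 / 13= 106.62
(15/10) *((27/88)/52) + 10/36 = 23609/82368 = 0.29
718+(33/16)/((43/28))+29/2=126221/172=733.84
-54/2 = -27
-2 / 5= -0.40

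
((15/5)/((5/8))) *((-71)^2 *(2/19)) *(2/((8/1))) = 60492/95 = 636.76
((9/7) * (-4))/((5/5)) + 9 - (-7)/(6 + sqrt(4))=265/56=4.73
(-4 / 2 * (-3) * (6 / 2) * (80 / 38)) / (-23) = -720 / 437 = -1.65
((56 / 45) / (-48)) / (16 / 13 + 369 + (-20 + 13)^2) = -91 / 1471500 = -0.00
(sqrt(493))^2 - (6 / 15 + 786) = -293.40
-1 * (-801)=801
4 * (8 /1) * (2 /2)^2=32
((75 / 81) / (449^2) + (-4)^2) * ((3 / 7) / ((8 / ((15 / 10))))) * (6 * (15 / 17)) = 1306374855 / 191924152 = 6.81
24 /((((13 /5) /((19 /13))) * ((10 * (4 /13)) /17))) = 969 /13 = 74.54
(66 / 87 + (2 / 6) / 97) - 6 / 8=407 / 33756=0.01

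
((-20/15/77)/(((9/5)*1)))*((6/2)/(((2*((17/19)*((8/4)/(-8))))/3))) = 760/3927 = 0.19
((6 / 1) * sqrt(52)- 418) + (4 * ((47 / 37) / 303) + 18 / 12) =-9338387 / 22422 + 12 * sqrt(13) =-373.22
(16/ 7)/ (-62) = -0.04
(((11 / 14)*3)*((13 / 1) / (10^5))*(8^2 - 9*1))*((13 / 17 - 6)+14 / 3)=-45617 / 4760000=-0.01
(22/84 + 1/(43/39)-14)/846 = -23173/1527876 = -0.02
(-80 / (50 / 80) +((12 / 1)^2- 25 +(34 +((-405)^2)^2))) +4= 26904200654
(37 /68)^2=1369 /4624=0.30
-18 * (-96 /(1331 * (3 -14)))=-1728 /14641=-0.12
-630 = -630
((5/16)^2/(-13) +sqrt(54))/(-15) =5/9984 - sqrt(6)/5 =-0.49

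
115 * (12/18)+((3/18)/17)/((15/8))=58654/765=76.67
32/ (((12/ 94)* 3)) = 752/ 9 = 83.56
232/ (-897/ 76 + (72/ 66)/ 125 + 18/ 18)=-24244000/ 1127963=-21.49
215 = 215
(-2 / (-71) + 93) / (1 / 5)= 33025 / 71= 465.14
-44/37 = -1.19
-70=-70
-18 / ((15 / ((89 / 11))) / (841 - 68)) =-412782 / 55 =-7505.13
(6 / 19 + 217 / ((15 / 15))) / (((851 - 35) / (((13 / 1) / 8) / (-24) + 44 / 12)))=2853139 / 2976768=0.96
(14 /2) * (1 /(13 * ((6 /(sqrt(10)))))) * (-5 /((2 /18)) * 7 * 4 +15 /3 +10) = -353.32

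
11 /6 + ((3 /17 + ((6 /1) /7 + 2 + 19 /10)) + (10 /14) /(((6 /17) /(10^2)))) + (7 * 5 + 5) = 148243 /595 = 249.15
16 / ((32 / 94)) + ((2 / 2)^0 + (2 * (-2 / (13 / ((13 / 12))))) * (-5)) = 149 / 3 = 49.67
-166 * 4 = -664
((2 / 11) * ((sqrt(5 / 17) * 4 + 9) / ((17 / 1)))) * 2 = 16 * sqrt(85) / 3179 + 36 / 187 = 0.24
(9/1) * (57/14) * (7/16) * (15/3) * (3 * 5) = 1202.34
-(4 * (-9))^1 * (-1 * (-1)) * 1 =36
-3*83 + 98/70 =-1238/5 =-247.60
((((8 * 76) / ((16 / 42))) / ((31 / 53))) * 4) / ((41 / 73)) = 24699696 / 1271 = 19433.28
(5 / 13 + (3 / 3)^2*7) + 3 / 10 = 999 / 130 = 7.68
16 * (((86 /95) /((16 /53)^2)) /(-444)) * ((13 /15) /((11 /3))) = -1570231 /18559200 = -0.08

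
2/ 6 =1/ 3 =0.33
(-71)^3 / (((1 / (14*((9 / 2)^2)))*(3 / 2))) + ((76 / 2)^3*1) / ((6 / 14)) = -202551433 / 3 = -67517144.33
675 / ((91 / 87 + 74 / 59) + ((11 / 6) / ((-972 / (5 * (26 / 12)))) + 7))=40413135600 / 555592667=72.74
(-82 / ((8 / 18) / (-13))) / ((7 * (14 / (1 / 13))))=369 / 196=1.88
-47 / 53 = -0.89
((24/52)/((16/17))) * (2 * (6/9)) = 17/26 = 0.65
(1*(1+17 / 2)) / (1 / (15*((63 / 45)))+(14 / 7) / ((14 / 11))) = 399 / 68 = 5.87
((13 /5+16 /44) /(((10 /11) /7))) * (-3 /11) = -3423 /550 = -6.22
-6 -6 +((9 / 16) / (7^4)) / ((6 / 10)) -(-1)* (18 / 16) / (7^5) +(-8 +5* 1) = -4033557 / 268912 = -15.00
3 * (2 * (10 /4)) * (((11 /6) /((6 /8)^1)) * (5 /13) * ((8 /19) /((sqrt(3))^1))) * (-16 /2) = -35200 * sqrt(3) /2223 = -27.43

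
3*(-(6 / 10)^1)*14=-126 / 5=-25.20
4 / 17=0.24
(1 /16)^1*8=1 /2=0.50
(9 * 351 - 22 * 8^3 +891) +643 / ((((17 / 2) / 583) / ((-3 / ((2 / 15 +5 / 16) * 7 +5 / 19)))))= -12148842818 / 262327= -46311.83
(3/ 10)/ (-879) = -1/ 2930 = -0.00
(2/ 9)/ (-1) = -2/ 9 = -0.22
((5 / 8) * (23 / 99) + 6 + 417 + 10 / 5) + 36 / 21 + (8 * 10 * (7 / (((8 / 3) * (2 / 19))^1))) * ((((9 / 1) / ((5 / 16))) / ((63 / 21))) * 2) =214723885 / 5544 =38730.86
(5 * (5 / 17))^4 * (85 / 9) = 44.17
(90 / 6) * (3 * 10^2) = 4500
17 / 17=1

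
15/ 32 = 0.47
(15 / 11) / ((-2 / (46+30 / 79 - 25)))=-14.58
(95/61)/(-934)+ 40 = 2278865/56974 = 40.00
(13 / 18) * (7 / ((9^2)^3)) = 91 / 9565938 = 0.00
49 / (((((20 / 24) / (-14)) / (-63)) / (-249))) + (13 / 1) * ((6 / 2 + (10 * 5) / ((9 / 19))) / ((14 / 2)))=-4067701091 / 315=-12913336.80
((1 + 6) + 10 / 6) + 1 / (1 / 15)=71 / 3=23.67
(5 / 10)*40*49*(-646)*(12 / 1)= -7596960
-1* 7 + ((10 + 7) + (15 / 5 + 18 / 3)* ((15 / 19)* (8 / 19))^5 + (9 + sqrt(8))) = 2* sqrt(2) + 116714207698219 / 6131066257801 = 21.86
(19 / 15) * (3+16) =361 / 15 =24.07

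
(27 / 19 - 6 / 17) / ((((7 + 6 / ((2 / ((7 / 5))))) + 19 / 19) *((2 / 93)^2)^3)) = 1116058066449525 / 1260992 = 885063558.25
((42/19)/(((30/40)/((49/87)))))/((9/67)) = 183848/14877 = 12.36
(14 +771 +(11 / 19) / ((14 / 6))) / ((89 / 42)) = 626628 / 1691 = 370.57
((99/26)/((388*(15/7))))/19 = 231/958360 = 0.00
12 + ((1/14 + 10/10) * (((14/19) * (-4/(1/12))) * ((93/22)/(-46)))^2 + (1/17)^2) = 155745771421/6677994961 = 23.32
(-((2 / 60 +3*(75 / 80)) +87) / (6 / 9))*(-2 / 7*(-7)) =-21563 / 80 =-269.54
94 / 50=47 / 25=1.88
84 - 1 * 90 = -6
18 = 18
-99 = -99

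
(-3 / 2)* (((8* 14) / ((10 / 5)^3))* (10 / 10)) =-21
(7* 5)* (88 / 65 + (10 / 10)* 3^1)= 152.38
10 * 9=90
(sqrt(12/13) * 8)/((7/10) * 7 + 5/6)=120 * sqrt(39)/559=1.34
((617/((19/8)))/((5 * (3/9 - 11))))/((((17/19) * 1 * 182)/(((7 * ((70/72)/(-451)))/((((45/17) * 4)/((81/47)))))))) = 12957/176359040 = 0.00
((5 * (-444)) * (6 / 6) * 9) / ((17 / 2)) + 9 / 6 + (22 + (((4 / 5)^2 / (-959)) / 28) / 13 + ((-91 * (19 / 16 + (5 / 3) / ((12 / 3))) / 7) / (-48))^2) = -2326.90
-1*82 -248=-330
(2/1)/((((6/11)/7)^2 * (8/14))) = 41503/72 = 576.43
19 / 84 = 0.23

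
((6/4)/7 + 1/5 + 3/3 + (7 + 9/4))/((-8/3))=-4479/1120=-4.00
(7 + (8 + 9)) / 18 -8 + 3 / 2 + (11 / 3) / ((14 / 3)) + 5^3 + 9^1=2722 / 21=129.62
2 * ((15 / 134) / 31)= 15 / 2077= 0.01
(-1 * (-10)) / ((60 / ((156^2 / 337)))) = 4056 / 337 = 12.04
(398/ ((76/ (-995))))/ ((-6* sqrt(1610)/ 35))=198005* sqrt(1610)/ 10488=757.52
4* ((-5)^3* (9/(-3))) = 1500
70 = 70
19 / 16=1.19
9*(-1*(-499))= 4491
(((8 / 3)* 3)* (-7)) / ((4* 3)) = -14 / 3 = -4.67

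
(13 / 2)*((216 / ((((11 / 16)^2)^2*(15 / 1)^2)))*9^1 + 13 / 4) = 797958577 / 2928200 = 272.51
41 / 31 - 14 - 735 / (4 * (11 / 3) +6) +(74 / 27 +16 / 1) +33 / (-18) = -26227 / 837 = -31.33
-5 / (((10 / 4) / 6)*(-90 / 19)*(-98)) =-19 / 735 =-0.03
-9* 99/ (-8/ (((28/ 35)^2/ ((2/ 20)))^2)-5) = 171.50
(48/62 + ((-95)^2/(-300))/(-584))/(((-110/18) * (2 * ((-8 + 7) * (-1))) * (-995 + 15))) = 538149/7806444800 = 0.00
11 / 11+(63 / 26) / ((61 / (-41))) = -997 / 1586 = -0.63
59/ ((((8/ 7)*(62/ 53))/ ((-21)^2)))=9653049/ 496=19461.79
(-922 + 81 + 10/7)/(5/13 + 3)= -76401/308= -248.06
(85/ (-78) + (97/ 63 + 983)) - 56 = 1519163/ 1638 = 927.45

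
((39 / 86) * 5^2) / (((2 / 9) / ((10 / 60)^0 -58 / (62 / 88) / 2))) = -2048.93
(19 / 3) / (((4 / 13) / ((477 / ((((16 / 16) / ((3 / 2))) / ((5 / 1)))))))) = 589095 / 8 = 73636.88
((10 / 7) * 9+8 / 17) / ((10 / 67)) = 53131 / 595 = 89.30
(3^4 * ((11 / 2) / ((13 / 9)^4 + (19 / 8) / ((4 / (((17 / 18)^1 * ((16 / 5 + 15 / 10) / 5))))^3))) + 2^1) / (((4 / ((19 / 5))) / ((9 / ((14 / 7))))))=130469474679429159 / 294209121804580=443.46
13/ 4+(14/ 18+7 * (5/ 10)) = 271/ 36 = 7.53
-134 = -134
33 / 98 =0.34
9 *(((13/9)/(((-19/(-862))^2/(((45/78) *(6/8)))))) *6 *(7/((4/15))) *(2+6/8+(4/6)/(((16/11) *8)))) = 473091470775/92416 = 5119151.13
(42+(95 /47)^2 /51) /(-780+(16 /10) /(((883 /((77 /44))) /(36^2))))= -20930203745 /385919713404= -0.05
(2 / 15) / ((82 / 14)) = 14 / 615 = 0.02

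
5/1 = 5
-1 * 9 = -9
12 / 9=4 / 3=1.33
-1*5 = -5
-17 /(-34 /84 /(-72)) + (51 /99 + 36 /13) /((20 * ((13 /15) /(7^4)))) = -19103455 /7436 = -2569.05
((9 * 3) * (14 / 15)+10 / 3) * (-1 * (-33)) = 4708 / 5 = 941.60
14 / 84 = 1 / 6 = 0.17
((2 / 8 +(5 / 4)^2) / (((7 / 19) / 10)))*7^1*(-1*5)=-13775 / 8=-1721.88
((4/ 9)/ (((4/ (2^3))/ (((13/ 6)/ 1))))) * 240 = 4160/ 9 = 462.22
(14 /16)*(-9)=-63 /8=-7.88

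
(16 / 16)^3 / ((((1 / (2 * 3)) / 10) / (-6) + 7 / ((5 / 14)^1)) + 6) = 72 / 1843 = 0.04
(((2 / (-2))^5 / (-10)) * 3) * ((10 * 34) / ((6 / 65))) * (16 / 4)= 4420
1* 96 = 96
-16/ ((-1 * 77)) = 16/ 77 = 0.21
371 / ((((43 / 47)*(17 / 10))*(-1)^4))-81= 115159 / 731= 157.54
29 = 29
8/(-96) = -1/12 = -0.08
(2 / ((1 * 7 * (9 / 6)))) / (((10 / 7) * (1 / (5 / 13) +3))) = 1 / 42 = 0.02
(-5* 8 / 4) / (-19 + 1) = 5 / 9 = 0.56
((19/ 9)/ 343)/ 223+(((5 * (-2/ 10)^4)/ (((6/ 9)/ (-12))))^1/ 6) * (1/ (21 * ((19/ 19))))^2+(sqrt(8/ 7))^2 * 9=885084692/ 86050125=10.29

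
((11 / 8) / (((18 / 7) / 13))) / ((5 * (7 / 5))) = 143 / 144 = 0.99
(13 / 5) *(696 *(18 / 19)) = 162864 / 95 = 1714.36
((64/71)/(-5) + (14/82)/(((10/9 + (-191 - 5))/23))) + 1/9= -20522549/229765230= -0.09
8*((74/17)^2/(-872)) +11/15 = 264371/472515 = 0.56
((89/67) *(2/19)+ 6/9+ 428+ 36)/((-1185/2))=-3550192/4525515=-0.78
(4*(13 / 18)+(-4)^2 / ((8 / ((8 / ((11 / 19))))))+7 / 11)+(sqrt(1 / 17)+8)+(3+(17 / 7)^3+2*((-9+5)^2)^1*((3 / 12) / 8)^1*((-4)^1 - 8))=sqrt(17) / 17+1510585 / 33957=44.73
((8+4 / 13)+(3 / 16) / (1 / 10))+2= 1267 / 104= 12.18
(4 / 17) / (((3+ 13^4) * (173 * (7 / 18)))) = 18 / 147011767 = 0.00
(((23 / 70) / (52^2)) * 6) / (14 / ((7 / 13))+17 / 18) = 621 / 22950200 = 0.00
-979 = -979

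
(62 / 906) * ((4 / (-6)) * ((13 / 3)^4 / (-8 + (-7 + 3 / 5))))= 4426955 / 3962844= 1.12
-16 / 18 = -8 / 9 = -0.89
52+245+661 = 958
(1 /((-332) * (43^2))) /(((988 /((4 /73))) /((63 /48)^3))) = -9261 /45337206407168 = -0.00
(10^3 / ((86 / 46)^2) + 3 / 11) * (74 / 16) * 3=646524717 / 162712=3973.43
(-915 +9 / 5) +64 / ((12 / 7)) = -13138 / 15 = -875.87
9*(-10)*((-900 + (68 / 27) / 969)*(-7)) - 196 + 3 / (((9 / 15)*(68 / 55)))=-6595289023 / 11628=-567190.32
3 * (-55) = -165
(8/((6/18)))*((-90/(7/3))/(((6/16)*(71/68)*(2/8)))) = -9457.06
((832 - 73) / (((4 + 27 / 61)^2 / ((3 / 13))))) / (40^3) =8472717 / 61102912000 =0.00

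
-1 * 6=-6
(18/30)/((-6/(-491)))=491/10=49.10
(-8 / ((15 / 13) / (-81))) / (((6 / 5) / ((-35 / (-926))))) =8190 / 463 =17.69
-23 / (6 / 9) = -69 / 2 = -34.50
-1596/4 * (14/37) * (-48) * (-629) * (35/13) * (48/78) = -1276289280/169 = -7552007.57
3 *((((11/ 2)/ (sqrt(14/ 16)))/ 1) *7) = 33 *sqrt(14) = 123.47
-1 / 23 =-0.04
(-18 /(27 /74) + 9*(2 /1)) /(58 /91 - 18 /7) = 4277 /264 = 16.20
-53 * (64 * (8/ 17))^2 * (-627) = 8711307264/ 289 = 30142931.71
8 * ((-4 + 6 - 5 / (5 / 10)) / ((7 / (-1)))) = 64 / 7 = 9.14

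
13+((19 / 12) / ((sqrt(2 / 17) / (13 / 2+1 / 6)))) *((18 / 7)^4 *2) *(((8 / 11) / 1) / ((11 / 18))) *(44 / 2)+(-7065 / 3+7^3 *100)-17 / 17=31957+319127040 *sqrt(34) / 26411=102413.04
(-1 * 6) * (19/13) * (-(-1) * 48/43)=-5472/559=-9.79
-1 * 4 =-4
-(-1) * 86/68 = 43/34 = 1.26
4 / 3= 1.33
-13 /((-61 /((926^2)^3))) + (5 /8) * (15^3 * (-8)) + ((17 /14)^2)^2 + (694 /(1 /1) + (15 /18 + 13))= 944588534638204840824703 /7030128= 134362921221093675.79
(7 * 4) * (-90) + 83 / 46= -115837 / 46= -2518.20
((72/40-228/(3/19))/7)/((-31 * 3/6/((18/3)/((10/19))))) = 822054/5425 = 151.53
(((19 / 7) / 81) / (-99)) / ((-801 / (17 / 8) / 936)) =4199 / 4995837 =0.00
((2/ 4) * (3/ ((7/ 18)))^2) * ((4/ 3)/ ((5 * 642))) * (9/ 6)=486/ 26215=0.02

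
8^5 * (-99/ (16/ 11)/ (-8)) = 278784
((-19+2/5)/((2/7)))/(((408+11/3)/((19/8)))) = -1953/5200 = -0.38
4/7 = 0.57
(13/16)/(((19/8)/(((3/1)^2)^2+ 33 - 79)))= 455/38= 11.97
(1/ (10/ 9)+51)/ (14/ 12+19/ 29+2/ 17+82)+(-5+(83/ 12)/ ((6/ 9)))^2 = 2344595249/ 79453760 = 29.51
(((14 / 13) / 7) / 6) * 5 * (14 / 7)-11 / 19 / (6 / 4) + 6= 1450 / 247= 5.87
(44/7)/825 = 4/525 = 0.01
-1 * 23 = -23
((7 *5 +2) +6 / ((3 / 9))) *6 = 330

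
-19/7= -2.71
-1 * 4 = -4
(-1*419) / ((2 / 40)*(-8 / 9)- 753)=18855 / 33887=0.56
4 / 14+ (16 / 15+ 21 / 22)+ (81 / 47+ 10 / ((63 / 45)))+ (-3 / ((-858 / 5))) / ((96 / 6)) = 252343859 / 22582560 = 11.17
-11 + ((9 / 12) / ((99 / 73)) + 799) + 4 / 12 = 34711 / 44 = 788.89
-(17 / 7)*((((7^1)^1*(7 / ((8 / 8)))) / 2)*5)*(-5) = 2975 / 2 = 1487.50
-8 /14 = -4 /7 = -0.57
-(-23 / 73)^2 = -529 / 5329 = -0.10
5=5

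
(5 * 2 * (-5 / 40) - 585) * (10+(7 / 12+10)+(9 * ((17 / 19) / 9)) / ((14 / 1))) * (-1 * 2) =24208.89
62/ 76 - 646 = -24517/ 38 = -645.18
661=661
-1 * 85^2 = -7225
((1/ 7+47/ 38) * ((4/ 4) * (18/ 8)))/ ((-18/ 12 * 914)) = -1101/ 486248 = -0.00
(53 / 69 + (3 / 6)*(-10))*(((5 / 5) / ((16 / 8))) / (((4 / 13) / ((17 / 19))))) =-16133 / 2622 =-6.15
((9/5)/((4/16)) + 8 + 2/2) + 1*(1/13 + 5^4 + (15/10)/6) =166797/260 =641.53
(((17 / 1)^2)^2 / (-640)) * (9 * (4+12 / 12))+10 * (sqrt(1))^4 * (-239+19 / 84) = -22203709 / 2688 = -8260.31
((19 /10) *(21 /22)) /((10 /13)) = 5187 /2200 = 2.36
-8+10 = 2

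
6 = 6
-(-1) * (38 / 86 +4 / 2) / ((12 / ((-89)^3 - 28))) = -24674895 / 172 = -143458.69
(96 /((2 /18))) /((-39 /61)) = -17568 /13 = -1351.38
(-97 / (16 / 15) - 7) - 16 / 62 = -48705 / 496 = -98.20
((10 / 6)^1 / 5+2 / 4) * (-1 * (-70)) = 175 / 3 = 58.33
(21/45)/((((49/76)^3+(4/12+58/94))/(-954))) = -137779641216/377056465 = -365.41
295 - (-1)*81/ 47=13946/ 47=296.72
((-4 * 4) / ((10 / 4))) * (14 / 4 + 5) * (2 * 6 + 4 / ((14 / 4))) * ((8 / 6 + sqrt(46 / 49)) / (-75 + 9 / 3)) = 3128 * sqrt(46) / 2205 + 12512 / 945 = 22.86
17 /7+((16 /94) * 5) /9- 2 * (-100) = 599671 /2961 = 202.52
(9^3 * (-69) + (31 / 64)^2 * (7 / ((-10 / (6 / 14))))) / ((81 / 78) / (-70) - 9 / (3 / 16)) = 62496732571 / 59656192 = 1047.62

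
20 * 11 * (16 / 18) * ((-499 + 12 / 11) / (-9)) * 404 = 354033280 / 81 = 4370781.23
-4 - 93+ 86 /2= -54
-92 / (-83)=92 / 83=1.11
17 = 17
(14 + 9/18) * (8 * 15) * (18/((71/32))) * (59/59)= 1002240/71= 14116.06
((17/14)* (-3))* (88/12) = -187/7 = -26.71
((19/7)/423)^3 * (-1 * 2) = -0.00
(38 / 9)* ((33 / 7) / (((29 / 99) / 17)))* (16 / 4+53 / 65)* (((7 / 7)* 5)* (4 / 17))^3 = 6908035200 / 762671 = 9057.69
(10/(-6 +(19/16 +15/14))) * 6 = -6720/419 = -16.04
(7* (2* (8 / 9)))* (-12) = -448 / 3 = -149.33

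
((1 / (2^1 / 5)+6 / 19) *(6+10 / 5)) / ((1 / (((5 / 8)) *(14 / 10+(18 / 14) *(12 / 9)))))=11663 / 266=43.85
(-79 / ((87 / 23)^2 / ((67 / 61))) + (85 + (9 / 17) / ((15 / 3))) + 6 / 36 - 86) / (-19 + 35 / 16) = 0.40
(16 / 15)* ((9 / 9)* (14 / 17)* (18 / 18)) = 224 / 255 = 0.88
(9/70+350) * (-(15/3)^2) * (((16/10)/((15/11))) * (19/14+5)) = -47988622/735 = -65290.64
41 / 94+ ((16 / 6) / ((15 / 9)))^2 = 7041 / 2350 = 3.00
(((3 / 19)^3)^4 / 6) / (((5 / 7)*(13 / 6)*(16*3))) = 1240029 / 2301847515828807440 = 0.00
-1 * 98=-98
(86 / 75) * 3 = 86 / 25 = 3.44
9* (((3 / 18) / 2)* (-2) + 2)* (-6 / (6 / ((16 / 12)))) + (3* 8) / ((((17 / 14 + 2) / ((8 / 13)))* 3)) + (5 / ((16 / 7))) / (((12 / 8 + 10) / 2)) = -20.09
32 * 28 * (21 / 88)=2352 / 11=213.82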